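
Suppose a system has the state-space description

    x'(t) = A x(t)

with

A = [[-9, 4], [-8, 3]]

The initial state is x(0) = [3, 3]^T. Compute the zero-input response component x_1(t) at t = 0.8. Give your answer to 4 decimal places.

det(sI - A) = s^2 - (tr A)s + det A, with tr A = (-9) + 3 = -6 and det A = (-9)·3 - 4·(-8) = -27 - (-32) = 5.
So p(s) = det(sI - A) = s^2 + 6s + 5.
Factor s^2 + 6s + 5: two numbers with sum -6 and product 5 are -1 and -5, so s^2 + 6s + 5 = (s + 1)(s + 5).
Hence p(s) = (s + 1) (s + 5), with roots -5, -1.
The eigenvalues -5, -1 are distinct and real, so A is diagonalisable and x(t) = e^{At} x(0) = V diag(e^{λ_i t}) V^{-1} x(0), where the columns of V are the eigenvectors.
λ = -5: A - (-5)I = [[-4, 4], [-8, 8]]. Row 1 gives (-4)·v1 + 4·v2 = 0, so take v_1 = [1, 1]^T.
λ = -1: A - (-1)I = [[-8, 4], [-8, 4]]. Row 1 gives (-8)·v1 + 4·v2 = 0, so take v_2 = [-1, -2]^T.
V = [v_1 v_2] = [[1, -1], [1, -2]] has det V = -1, so V^{-1} = adj(V)/det V = [[2, -1], [1, -1]].
Modal coordinates z(0) = V^{-1} x(0): 2·3 + (-1)·3 = 3; 1·3 + (-1)·3 = 0; so z(0) = [3, 0]^T.
x_1(t) = Σ_i (v_i)_1 · z_i(0) · e^{λ_i t} (row 1 of V times the modal terms).
x_1(0.8) = 1·3·e^{-5·0.8} + (-1)·0·e^{-1·0.8} = 3·0.018316 + 0·0.449329 = 0.0549.

0.0549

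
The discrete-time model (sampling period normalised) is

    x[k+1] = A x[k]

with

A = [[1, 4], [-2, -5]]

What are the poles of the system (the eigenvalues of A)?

-3, -1

det(zI - A) = z^2 - (tr A)z + det A, with tr A = 1 + (-5) = -4 and det A = 1·(-5) - 4·(-2) = -5 - (-8) = 3.
So p(z) = det(zI - A) = z^2 + 4z + 3.
Factor z^2 + 4z + 3: two numbers with sum -4 and product 3 are -1 and -3, so z^2 + 4z + 3 = (z + 1)(z + 3).
Hence p(z) = (z + 1) (z + 3), with roots -3, -1.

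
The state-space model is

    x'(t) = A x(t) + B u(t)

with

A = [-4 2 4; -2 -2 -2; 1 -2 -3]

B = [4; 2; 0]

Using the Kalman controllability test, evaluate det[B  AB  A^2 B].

AB = [[-12], [-12], [0]]
A^2B = [[24], [48], [12]]
Controllability matrix C = [B  AB  A^2B] = [[4, -12, 24], [2, -12, 48], [0, 0, 12]]
Expanding along the first row, det(C) = 4·((-12)·12 - 48·0) - (-12)·(2·12 - 48·0) + 24·(2·0 - (-12)·0) = 4·(-144) - (-12)·24 + 24·0 = -288
Since det(C) ≠ 0, rank(C) = 3 and the system is completely controllable.

-288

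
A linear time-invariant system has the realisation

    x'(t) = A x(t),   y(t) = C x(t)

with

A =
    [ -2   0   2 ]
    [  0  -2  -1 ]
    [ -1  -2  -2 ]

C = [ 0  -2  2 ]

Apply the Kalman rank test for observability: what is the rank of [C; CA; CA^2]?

CA = [[-2, 0, -2]]
CA^2 = [[6, 4, 0]]
Observability matrix O = [C; CA; CA^2] = [[0, -2, 2], [-2, 0, -2], [6, 4, 0]]
det(O) = 0·(0·0 - (-2)·4) - (-2)·((-2)·0 - (-2)·6) + 2·((-2)·4 - 0·6) = 0·8 - (-2)·12 + 2·(-8) = 8 ≠ 0, so rank(O) = 3.
rank(O) = 3 = n, so the pair (A, C) is completely observable.

3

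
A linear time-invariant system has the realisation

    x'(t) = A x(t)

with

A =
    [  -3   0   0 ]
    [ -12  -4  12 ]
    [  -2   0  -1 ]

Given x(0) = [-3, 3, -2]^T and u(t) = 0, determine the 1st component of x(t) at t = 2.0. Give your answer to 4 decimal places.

det(sI - A) = s^3 - (tr A)s^2 + (M11 + M22 + M33)s - det A, where Mii is the 2×2 principal minor of A obtained by deleting row i and column i.
tr A = (-3) + (-4) + (-1) = -8; M11 = (-4)·(-1) - 12·0 = 4 - 0 = 4; M22 = (-3)·(-1) - 0·(-2) = 3 - 0 = 3; M33 = (-3)·(-4) - 0·(-12) = 12 - 0 = 12; sum of minors = 19.
det A = (-3)·((-4)·(-1) - 12·0) - 0·((-12)·(-1) - 12·(-2)) + 0·((-12)·0 - (-4)·(-2)) = (-3)·4 - 0·36 + 0·(-8) = -12.
So p(s) = det(sI - A) = s^3 + 8s^2 + 19s + 12.
Rational-root test: any integer root divides 12. Testing small divisors, s = -1 works: p(-1) = -1 + 8 + (-19) + 12 = 0, so (s + 1) is a factor.
Dividing, p(s) = (s + 1)(s^2 + 7s + 12).
Factor s^2 + 7s + 12: two numbers with sum -7 and product 12 are -3 and -4, so s^2 + 7s + 12 = (s + 3)(s + 4).
Hence p(s) = (s + 1) (s + 3) (s + 4), with roots -4, -3, -1.
The eigenvalues -4, -3, -1 are distinct and real, so A is diagonalisable and x(t) = e^{At} x(0) = V diag(e^{λ_i t}) V^{-1} x(0), where the columns of V are the eigenvectors.
λ = -4: A - (-4)I = [[1, 0, 0], [-12, 0, 12], [-2, 0, 3]]. v must be orthogonal to every row; (row 1) × (row 2) = [0, -12, 0], so take v_1 = [0, 1, 0]^T.
λ = -3: A - (-3)I = [[0, 0, 0], [-12, -1, 12], [-2, 0, 2]]. v must be orthogonal to every row; (row 2) × (row 3) = [-2, 0, -2], so take v_2 = [1, 0, 1]^T.
λ = -1: A - (-1)I = [[-2, 0, 0], [-12, -3, 12], [-2, 0, 0]]. v must be orthogonal to every row; (row 1) × (row 2) = [0, 24, 6], so take v_3 = [0, 4, 1]^T.
V = [v_1 v_2 v_3] = [[0, 1, 0], [1, 0, 4], [0, 1, 1]] has det V = -1, so V^{-1} = adj(V)/det V = [[4, 1, -4], [1, 0, 0], [-1, 0, 1]].
Modal coordinates z(0) = V^{-1} x(0): 4·(-3) + 1·3 + (-4)·(-2) = -1; 1·(-3) + 0·3 + 0·(-2) = -3; (-1)·(-3) + 0·3 + 1·(-2) = 1; so z(0) = [-1, -3, 1]^T.
x_1(t) = Σ_i (v_i)_1 · z_i(0) · e^{λ_i t} (row 1 of V times the modal terms).
x_1(2.0) = 0·(-1)·e^{-4·2.0} + 1·(-3)·e^{-3·2.0} + 0·1·e^{-1·2.0} = 0·0.000335 + (-3)·0.002479 + 0·0.135335 = -0.0074.

-0.0074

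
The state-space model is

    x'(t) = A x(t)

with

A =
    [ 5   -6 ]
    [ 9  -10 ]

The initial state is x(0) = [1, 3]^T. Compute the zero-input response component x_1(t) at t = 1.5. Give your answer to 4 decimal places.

-0.6595

det(sI - A) = s^2 - (tr A)s + det A, with tr A = 5 + (-10) = -5 and det A = 5·(-10) - (-6)·9 = -50 - (-54) = 4.
So p(s) = det(sI - A) = s^2 + 5s + 4.
Factor s^2 + 5s + 4: two numbers with sum -5 and product 4 are -1 and -4, so s^2 + 5s + 4 = (s + 1)(s + 4).
Hence p(s) = (s + 1) (s + 4), with roots -4, -1.
The eigenvalues -4, -1 are distinct and real, so A is diagonalisable and x(t) = e^{At} x(0) = V diag(e^{λ_i t}) V^{-1} x(0), where the columns of V are the eigenvectors.
λ = -4: A - (-4)I = [[9, -6], [9, -6]]. Row 1 gives 9·v1 + (-6)·v2 = 0, so take v_1 = [2, 3]^T.
λ = -1: A - (-1)I = [[6, -6], [9, -9]]. Row 1 gives 6·v1 + (-6)·v2 = 0, so take v_2 = [-1, -1]^T.
V = [v_1 v_2] = [[2, -1], [3, -1]] has det V = 1, so V^{-1} = adj(V)/det V = [[-1, 1], [-3, 2]].
Modal coordinates z(0) = V^{-1} x(0): (-1)·1 + 1·3 = 2; (-3)·1 + 2·3 = 3; so z(0) = [2, 3]^T.
x_1(t) = Σ_i (v_i)_1 · z_i(0) · e^{λ_i t} (row 1 of V times the modal terms).
x_1(1.5) = 2·2·e^{-4·1.5} + (-1)·3·e^{-1·1.5} = 4·0.002479 + (-3)·0.223130 = -0.6595.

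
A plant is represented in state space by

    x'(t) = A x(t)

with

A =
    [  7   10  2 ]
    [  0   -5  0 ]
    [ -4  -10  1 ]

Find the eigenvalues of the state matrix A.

det(sI - A) = s^3 - (tr A)s^2 + (M11 + M22 + M33)s - det A, where Mii is the 2×2 principal minor of A obtained by deleting row i and column i.
tr A = 7 + (-5) + 1 = 3; M11 = (-5)·1 - 0·(-10) = -5 - 0 = -5; M22 = 7·1 - 2·(-4) = 7 - (-8) = 15; M33 = 7·(-5) - 10·0 = -35 - 0 = -35; sum of minors = -25.
det A = 7·((-5)·1 - 0·(-10)) - 10·(0·1 - 0·(-4)) + 2·(0·(-10) - (-5)·(-4)) = 7·(-5) - 10·0 + 2·(-20) = -75.
So p(s) = det(sI - A) = s^3 - 3s^2 - 25s + 75.
Rational-root test: any integer root divides 75. Testing small divisors, s = 3 works: p(3) = 27 + (-27) + (-75) + 75 = 0, so (s - 3) is a factor.
Dividing, p(s) = (s - 3)(s^2 - 25).
Factor s^2 - 25: two numbers with sum 0 and product -25 are 5 and -5, so s^2 - 25 = (s - 5)(s + 5).
Hence p(s) = (s - 5) (s - 3) (s + 5), with roots -5, 3, 5.
At least one eigenvalue has non-negative real part, so the system is not asymptotically stable.

-5, 3, 5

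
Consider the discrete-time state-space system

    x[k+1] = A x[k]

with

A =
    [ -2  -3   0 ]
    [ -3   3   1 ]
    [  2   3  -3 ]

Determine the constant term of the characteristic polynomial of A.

-45

Expand det(zI - A) for the 3×3 matrix.
p(z) = z^3 + 2z^2 - 21z - 45.
(Check: constant term = det(-A) = (-1)^3 det A = -45; coefficient of z^2 = -tr A = 2.)
The constant term is -45.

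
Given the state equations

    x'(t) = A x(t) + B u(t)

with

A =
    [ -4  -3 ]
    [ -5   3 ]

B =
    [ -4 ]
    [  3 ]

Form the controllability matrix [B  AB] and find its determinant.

AB = [[7], [29]]
Controllability matrix C = [B  AB] = [[-4, 7], [3, 29]]
det(C) = (-4)·29 - 7·3 = -116 - 21 = -137
Since det(C) ≠ 0, rank(C) = 2 and the system is completely controllable.

-137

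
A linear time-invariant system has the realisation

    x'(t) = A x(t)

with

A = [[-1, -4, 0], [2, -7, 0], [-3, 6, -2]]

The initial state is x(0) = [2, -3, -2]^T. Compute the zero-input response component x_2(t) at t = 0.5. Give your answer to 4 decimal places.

det(sI - A) = s^3 - (tr A)s^2 + (M11 + M22 + M33)s - det A, where Mii is the 2×2 principal minor of A obtained by deleting row i and column i.
tr A = (-1) + (-7) + (-2) = -10; M11 = (-7)·(-2) - 0·6 = 14 - 0 = 14; M22 = (-1)·(-2) - 0·(-3) = 2 - 0 = 2; M33 = (-1)·(-7) - (-4)·2 = 7 - (-8) = 15; sum of minors = 31.
det A = (-1)·((-7)·(-2) - 0·6) - (-4)·(2·(-2) - 0·(-3)) + 0·(2·6 - (-7)·(-3)) = (-1)·14 - (-4)·(-4) + 0·(-9) = -30.
So p(s) = det(sI - A) = s^3 + 10s^2 + 31s + 30.
Rational-root test: any integer root divides 30. Testing small divisors, s = -2 works: p(-2) = -8 + 40 + (-62) + 30 = 0, so (s + 2) is a factor.
Dividing, p(s) = (s + 2)(s^2 + 8s + 15).
Factor s^2 + 8s + 15: two numbers with sum -8 and product 15 are -3 and -5, so s^2 + 8s + 15 = (s + 3)(s + 5).
Hence p(s) = (s + 2) (s + 3) (s + 5), with roots -5, -3, -2.
The eigenvalues -5, -3, -2 are distinct and real, so A is diagonalisable and x(t) = e^{At} x(0) = V diag(e^{λ_i t}) V^{-1} x(0), where the columns of V are the eigenvectors.
λ = -5: A - (-5)I = [[4, -4, 0], [2, -2, 0], [-3, 6, 3]]. v must be orthogonal to every row; (row 1) × (row 3) = [-12, -12, 12], so take v_1 = [1, 1, -1]^T.
λ = -3: A - (-3)I = [[2, -4, 0], [2, -4, 0], [-3, 6, 1]]. v must be orthogonal to every row; (row 1) × (row 3) = [-4, -2, 0], so take v_2 = [-2, -1, 0]^T.
λ = -2: A - (-2)I = [[1, -4, 0], [2, -5, 0], [-3, 6, 0]]. v must be orthogonal to every row; (row 1) × (row 2) = [0, 0, 3], so take v_3 = [0, 0, 1]^T.
V = [v_1 v_2 v_3] = [[1, -2, 0], [1, -1, 0], [-1, 0, 1]] has det V = 1, so V^{-1} = adj(V)/det V = [[-1, 2, 0], [-1, 1, 0], [-1, 2, 1]].
Modal coordinates z(0) = V^{-1} x(0): (-1)·2 + 2·(-3) + 0·(-2) = -8; (-1)·2 + 1·(-3) + 0·(-2) = -5; (-1)·2 + 2·(-3) + 1·(-2) = -10; so z(0) = [-8, -5, -10]^T.
x_2(t) = Σ_i (v_i)_2 · z_i(0) · e^{λ_i t} (row 2 of V times the modal terms).
x_2(0.5) = 1·(-8)·e^{-5·0.5} + (-1)·(-5)·e^{-3·0.5} + 0·(-10)·e^{-2·0.5} = (-8)·0.082085 + 5·0.223130 + 0·0.367879 = 0.4590.

0.4590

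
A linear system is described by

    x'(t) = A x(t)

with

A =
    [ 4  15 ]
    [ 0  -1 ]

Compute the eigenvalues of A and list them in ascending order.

det(sI - A) = s^2 - (tr A)s + det A, with tr A = 4 + (-1) = 3 and det A = 4·(-1) - 15·0 = -4 - 0 = -4.
So p(s) = det(sI - A) = s^2 - 3s - 4.
Factor s^2 - 3s - 4: two numbers with sum 3 and product -4 are 4 and -1, so s^2 - 3s - 4 = (s - 4)(s + 1).
Hence p(s) = (s - 4) (s + 1), with roots -1, 4.
At least one eigenvalue has non-negative real part, so the system is not asymptotically stable.

-1, 4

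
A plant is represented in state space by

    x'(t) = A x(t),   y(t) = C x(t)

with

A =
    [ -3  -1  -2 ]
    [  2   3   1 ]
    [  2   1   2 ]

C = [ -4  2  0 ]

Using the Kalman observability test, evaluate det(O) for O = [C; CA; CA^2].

CA = [[16, 10, 10]]
CA^2 = [[-8, 24, -2]]
Observability matrix O = [C; CA; CA^2] = [[-4, 2, 0], [16, 10, 10], [-8, 24, -2]]
Expanding along the first row, det(O) = (-4)·(10·(-2) - 10·24) - 2·(16·(-2) - 10·(-8)) + 0·(16·24 - 10·(-8)) = (-4)·(-260) - 2·48 + 0·464 = 944
Since det(O) ≠ 0, rank(O) = 3 and the system is completely observable.

944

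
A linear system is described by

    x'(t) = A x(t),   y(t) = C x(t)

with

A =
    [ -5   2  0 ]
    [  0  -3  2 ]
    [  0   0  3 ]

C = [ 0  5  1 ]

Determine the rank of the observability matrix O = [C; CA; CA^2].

2

CA = [[0, -15, 13]]
CA^2 = [[0, 45, 9]]
Observability matrix O = [C; CA; CA^2] = [[0, 5, 1], [0, -15, 13], [0, 45, 9]]
Column 1 of O is identically zero, so rank(O) ≤ 2.
The 2×2 minor from rows 1, 2, columns 2, 3 is 5·13 - 1·(-15) = 65 - (-15) = 80 ≠ 0, so rank(O) = 2.
rank(O) = 2 < n = 3, so the pair (A, C) is not completely observable.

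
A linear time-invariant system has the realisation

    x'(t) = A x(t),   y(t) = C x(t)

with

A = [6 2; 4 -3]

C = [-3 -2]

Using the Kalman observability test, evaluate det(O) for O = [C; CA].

-52

CA = [[-26, 0]]
Observability matrix O = [C; CA] = [[-3, -2], [-26, 0]]
det(O) = (-3)·0 - (-2)·(-26) = 0 - 52 = -52
Since det(O) ≠ 0, rank(O) = 2 and the system is completely observable.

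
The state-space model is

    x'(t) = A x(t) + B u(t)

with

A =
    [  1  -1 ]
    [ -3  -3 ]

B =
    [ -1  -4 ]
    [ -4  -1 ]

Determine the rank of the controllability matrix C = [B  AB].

2

AB = [[3, -3], [15, 15]]
Controllability matrix C = [B  AB] = [[-1, -4, 3, -3], [-4, -1, 15, 15]]
Take the 2×2 submatrix of C formed by columns 1, 2: [[-1, -4], [-4, -1]]. Its determinant is (-1)·(-1) - (-4)·(-4) = 1 - 16 = -15 ≠ 0.
So rank(C) ≥ 2; since C has 2 rows, rank(C) = 2.
rank(C) = 2 = n, so the pair (A, B) is completely controllable.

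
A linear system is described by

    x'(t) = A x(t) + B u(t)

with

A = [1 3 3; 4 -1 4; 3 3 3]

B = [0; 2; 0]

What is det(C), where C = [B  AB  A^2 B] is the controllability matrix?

AB = [[6], [-2], [6]]
A^2B = [[18], [50], [30]]
Controllability matrix C = [B  AB  A^2B] = [[0, 6, 18], [2, -2, 50], [0, 6, 30]]
Expanding along the first row, det(C) = 0·((-2)·30 - 50·6) - 6·(2·30 - 50·0) + 18·(2·6 - (-2)·0) = 0·(-360) - 6·60 + 18·12 = -144
Since det(C) ≠ 0, rank(C) = 3 and the system is completely controllable.

-144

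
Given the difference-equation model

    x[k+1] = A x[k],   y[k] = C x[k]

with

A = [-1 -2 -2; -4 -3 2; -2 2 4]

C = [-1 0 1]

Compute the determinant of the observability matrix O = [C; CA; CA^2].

CA = [[-1, 4, 6]]
CA^2 = [[-27, 2, 34]]
Observability matrix O = [C; CA; CA^2] = [[-1, 0, 1], [-1, 4, 6], [-27, 2, 34]]
Expanding along the first row, det(O) = (-1)·(4·34 - 6·2) - 0·((-1)·34 - 6·(-27)) + 1·((-1)·2 - 4·(-27)) = (-1)·124 - 0·128 + 1·106 = -18
Since det(O) ≠ 0, rank(O) = 3 and the system is completely observable.

-18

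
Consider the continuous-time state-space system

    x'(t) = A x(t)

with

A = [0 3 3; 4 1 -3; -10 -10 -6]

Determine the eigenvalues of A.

det(sI - A) = s^3 - (tr A)s^2 + (M11 + M22 + M33)s - det A, where Mii is the 2×2 principal minor of A obtained by deleting row i and column i.
tr A = 0 + 1 + (-6) = -5; M11 = 1·(-6) - (-3)·(-10) = -6 - 30 = -36; M22 = 0·(-6) - 3·(-10) = 0 - (-30) = 30; M33 = 0·1 - 3·4 = 0 - 12 = -12; sum of minors = -18.
det A = 0·(1·(-6) - (-3)·(-10)) - 3·(4·(-6) - (-3)·(-10)) + 3·(4·(-10) - 1·(-10)) = 0·(-36) - 3·(-54) + 3·(-30) = 72.
So p(s) = det(sI - A) = s^3 + 5s^2 - 18s - 72.
Rational-root test: any integer root divides -72. Testing small divisors, s = -3 works: p(-3) = -27 + 45 + 54 + (-72) = 0, so (s + 3) is a factor.
Dividing, p(s) = (s + 3)(s^2 + 2s - 24).
Factor s^2 + 2s - 24: two numbers with sum -2 and product -24 are 4 and -6, so s^2 + 2s - 24 = (s - 4)(s + 6).
Hence p(s) = (s - 4) (s + 3) (s + 6), with roots -6, -3, 4.
At least one eigenvalue has non-negative real part, so the system is not asymptotically stable.

-6, -3, 4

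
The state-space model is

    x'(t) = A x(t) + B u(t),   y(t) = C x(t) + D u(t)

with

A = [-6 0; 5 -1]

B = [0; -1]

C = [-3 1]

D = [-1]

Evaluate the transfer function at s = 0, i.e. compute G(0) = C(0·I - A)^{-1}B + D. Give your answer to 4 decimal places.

G(0) = C(-A)^{-1}B + D = -C A^{-1} B + D.
det A = 6, so A^{-1} = (1/6)·adj(A) = [[-1/6, 0], [-5/6, -1]]
A^{-1} B = [0, 1]^T
C A^{-1} B = 1
G(0) = D - C A^{-1} B = -1 - (1) = -2

-2.0000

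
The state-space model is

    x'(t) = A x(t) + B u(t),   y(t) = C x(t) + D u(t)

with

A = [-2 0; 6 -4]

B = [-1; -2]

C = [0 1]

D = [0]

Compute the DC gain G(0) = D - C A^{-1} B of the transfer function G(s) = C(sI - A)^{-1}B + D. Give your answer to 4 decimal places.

G(0) = C(-A)^{-1}B + D = -C A^{-1} B + D.
det A = 8, so A^{-1} = (1/8)·adj(A) = [[-1/2, 0], [-3/4, -1/4]]
A^{-1} B = [1/2, 5/4]^T
C A^{-1} B = 5/4
G(0) = D - C A^{-1} B = 0 - (5/4) = -5/4 ≈ -1.2500

-1.2500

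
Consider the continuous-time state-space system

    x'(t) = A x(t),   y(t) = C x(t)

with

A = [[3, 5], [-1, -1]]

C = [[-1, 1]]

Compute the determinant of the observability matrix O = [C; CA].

CA = [[-4, -6]]
Observability matrix O = [C; CA] = [[-1, 1], [-4, -6]]
det(O) = (-1)·(-6) - 1·(-4) = 6 - (-4) = 10
Since det(O) ≠ 0, rank(O) = 2 and the system is completely observable.

10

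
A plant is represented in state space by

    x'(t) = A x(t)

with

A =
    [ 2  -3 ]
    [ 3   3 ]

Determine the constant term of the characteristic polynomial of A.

15

For a 2×2 matrix, det(sI - A) = s^2 - (tr A)s + det A.
tr A = 5, det A = 15.
So p(s) = s^2 - 5s + 15.
The constant term is 15.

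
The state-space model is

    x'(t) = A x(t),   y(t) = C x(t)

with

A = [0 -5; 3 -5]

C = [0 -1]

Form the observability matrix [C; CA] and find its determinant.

-3

CA = [[-3, 5]]
Observability matrix O = [C; CA] = [[0, -1], [-3, 5]]
det(O) = 0·5 - (-1)·(-3) = 0 - 3 = -3
Since det(O) ≠ 0, rank(O) = 2 and the system is completely observable.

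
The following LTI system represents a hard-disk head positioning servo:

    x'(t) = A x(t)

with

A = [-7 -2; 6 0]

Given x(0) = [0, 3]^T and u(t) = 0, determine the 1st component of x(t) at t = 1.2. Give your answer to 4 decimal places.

-0.1146

det(sI - A) = s^2 - (tr A)s + det A, with tr A = (-7) + 0 = -7 and det A = (-7)·0 - (-2)·6 = 0 - (-12) = 12.
So p(s) = det(sI - A) = s^2 + 7s + 12.
Factor s^2 + 7s + 12: two numbers with sum -7 and product 12 are -3 and -4, so s^2 + 7s + 12 = (s + 3)(s + 4).
Hence p(s) = (s + 3) (s + 4), with roots -4, -3.
The eigenvalues -4, -3 are distinct and real, so A is diagonalisable and x(t) = e^{At} x(0) = V diag(e^{λ_i t}) V^{-1} x(0), where the columns of V are the eigenvectors.
λ = -4: A - (-4)I = [[-3, -2], [6, 4]]. Row 1 gives (-3)·v1 + (-2)·v2 = 0, so take v_1 = [2, -3]^T.
λ = -3: A - (-3)I = [[-4, -2], [6, 3]]. Row 1 gives (-4)·v1 + (-2)·v2 = 0, so take v_2 = [1, -2]^T.
V = [v_1 v_2] = [[2, 1], [-3, -2]] has det V = -1, so V^{-1} = adj(V)/det V = [[2, 1], [-3, -2]].
Modal coordinates z(0) = V^{-1} x(0): 2·0 + 1·3 = 3; (-3)·0 + (-2)·3 = -6; so z(0) = [3, -6]^T.
x_1(t) = Σ_i (v_i)_1 · z_i(0) · e^{λ_i t} (row 1 of V times the modal terms).
x_1(1.2) = 2·3·e^{-4·1.2} + 1·(-6)·e^{-3·1.2} = 6·0.008230 + (-6)·0.027324 = -0.1146.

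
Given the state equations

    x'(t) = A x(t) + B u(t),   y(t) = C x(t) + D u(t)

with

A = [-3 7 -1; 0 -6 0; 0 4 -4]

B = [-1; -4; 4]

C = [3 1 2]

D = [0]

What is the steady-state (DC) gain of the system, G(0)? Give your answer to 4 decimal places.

G(0) = C(-A)^{-1}B + D = -C A^{-1} B + D.
det A = -72, so A^{-1} = (1/-72)·adj(A) = [[-1/3, -1/3, 1/12], [0, -1/6, 0], [0, -1/6, -1/4]]
A^{-1} B = [2, 2/3, -1/3]^T
C A^{-1} B = 6
G(0) = D - C A^{-1} B = 0 - (6) = -6

-6.0000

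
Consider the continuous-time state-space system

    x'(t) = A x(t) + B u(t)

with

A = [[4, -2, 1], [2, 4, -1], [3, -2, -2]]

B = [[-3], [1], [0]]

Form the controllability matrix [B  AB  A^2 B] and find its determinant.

1198

AB = [[-14], [-2], [-11]]
A^2B = [[-63], [-25], [-16]]
Controllability matrix C = [B  AB  A^2B] = [[-3, -14, -63], [1, -2, -25], [0, -11, -16]]
Expanding along the first row, det(C) = (-3)·((-2)·(-16) - (-25)·(-11)) - (-14)·(1·(-16) - (-25)·0) + (-63)·(1·(-11) - (-2)·0) = (-3)·(-243) - (-14)·(-16) + (-63)·(-11) = 1198
Since det(C) ≠ 0, rank(C) = 3 and the system is completely controllable.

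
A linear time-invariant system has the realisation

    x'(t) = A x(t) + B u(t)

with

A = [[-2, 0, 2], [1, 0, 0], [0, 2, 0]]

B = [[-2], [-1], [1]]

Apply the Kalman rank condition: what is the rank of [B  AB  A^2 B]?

AB = [[6], [-2], [-2]]
A^2B = [[-16], [6], [-4]]
Controllability matrix C = [B  AB  A^2B] = [[-2, 6, -16], [-1, -2, 6], [1, -2, -4]]
det(C) = (-2)·((-2)·(-4) - 6·(-2)) - 6·((-1)·(-4) - 6·1) + (-16)·((-1)·(-2) - (-2)·1) = (-2)·20 - 6·(-2) + (-16)·4 = -92 ≠ 0, so rank(C) = 3.
rank(C) = 3 = n, so the pair (A, B) is completely controllable.

3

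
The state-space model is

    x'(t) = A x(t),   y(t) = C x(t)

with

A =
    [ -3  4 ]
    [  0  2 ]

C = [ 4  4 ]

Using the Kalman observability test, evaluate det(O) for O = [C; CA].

CA = [[-12, 24]]
Observability matrix O = [C; CA] = [[4, 4], [-12, 24]]
det(O) = 4·24 - 4·(-12) = 96 - (-48) = 144
Since det(O) ≠ 0, rank(O) = 2 and the system is completely observable.

144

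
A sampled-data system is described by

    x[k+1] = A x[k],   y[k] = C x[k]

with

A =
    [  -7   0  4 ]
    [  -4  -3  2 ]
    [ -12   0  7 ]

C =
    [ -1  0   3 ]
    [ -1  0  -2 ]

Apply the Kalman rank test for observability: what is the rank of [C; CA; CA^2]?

CA = [[-29, 0, 17], [31, 0, -18]]
CA^2 = [[-1, 0, 3], [-1, 0, -2]]
Observability matrix O = [C; CA; CA^2] = [[-1, 0, 3], [-1, 0, -2], [-29, 0, 17], [31, 0, -18], [-1, 0, 3], [-1, 0, -2]]
Column 2 of O is identically zero, so rank(O) ≤ 2.
The 2×2 minor from rows 1, 2, columns 1, 3 is (-1)·(-2) - 3·(-1) = 2 - (-3) = 5 ≠ 0, so rank(O) = 2.
rank(O) = 2 < n = 3, so the pair (A, C) is not completely observable.

2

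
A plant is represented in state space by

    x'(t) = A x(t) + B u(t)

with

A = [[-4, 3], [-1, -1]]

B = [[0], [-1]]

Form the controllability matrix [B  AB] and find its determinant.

AB = [[-3], [1]]
Controllability matrix C = [B  AB] = [[0, -3], [-1, 1]]
det(C) = 0·1 - (-3)·(-1) = 0 - 3 = -3
Since det(C) ≠ 0, rank(C) = 2 and the system is completely controllable.

-3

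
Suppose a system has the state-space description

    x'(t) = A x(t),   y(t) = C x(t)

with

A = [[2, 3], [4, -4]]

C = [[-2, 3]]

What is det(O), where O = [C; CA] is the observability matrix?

CA = [[8, -18]]
Observability matrix O = [C; CA] = [[-2, 3], [8, -18]]
det(O) = (-2)·(-18) - 3·8 = 36 - 24 = 12
Since det(O) ≠ 0, rank(O) = 2 and the system is completely observable.

12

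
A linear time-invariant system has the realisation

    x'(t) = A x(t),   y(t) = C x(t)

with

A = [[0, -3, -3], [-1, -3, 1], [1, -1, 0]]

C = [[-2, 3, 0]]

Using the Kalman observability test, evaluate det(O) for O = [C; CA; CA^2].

576

CA = [[-3, -3, 9]]
CA^2 = [[12, 9, 6]]
Observability matrix O = [C; CA; CA^2] = [[-2, 3, 0], [-3, -3, 9], [12, 9, 6]]
Expanding along the first row, det(O) = (-2)·((-3)·6 - 9·9) - 3·((-3)·6 - 9·12) + 0·((-3)·9 - (-3)·12) = (-2)·(-99) - 3·(-126) + 0·9 = 576
Since det(O) ≠ 0, rank(O) = 3 and the system is completely observable.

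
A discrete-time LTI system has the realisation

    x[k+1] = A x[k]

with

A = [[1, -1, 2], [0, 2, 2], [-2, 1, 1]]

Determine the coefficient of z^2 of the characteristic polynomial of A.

Expand det(zI - A) for the 3×3 matrix.
p(z) = z^3 - 4z^2 + 7z - 12.
(Check: constant term = det(-A) = (-1)^3 det A = -12; coefficient of z^2 = -tr A = -4.)
The coefficient of z^2 is -4.

-4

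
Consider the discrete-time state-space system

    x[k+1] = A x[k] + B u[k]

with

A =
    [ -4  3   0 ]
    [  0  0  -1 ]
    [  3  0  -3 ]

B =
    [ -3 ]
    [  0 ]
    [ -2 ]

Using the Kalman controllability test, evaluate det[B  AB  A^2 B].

-537

AB = [[12], [2], [-3]]
A^2B = [[-42], [3], [45]]
Controllability matrix C = [B  AB  A^2B] = [[-3, 12, -42], [0, 2, 3], [-2, -3, 45]]
Expanding along the first row, det(C) = (-3)·(2·45 - 3·(-3)) - 12·(0·45 - 3·(-2)) + (-42)·(0·(-3) - 2·(-2)) = (-3)·99 - 12·6 + (-42)·4 = -537
Since det(C) ≠ 0, rank(C) = 3 and the system is completely controllable.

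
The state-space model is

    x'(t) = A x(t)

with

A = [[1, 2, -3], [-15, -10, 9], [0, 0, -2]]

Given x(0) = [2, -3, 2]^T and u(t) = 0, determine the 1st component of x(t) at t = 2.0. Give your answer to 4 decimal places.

det(sI - A) = s^3 - (tr A)s^2 + (M11 + M22 + M33)s - det A, where Mii is the 2×2 principal minor of A obtained by deleting row i and column i.
tr A = 1 + (-10) + (-2) = -11; M11 = (-10)·(-2) - 9·0 = 20 - 0 = 20; M22 = 1·(-2) - (-3)·0 = -2 - 0 = -2; M33 = 1·(-10) - 2·(-15) = -10 - (-30) = 20; sum of minors = 38.
det A = 1·((-10)·(-2) - 9·0) - 2·((-15)·(-2) - 9·0) + (-3)·((-15)·0 - (-10)·0) = 1·20 - 2·30 + (-3)·0 = -40.
So p(s) = det(sI - A) = s^3 + 11s^2 + 38s + 40.
Rational-root test: any integer root divides 40. Testing small divisors, s = -2 works: p(-2) = -8 + 44 + (-76) + 40 = 0, so (s + 2) is a factor.
Dividing, p(s) = (s + 2)(s^2 + 9s + 20).
Factor s^2 + 9s + 20: two numbers with sum -9 and product 20 are -4 and -5, so s^2 + 9s + 20 = (s + 4)(s + 5).
Hence p(s) = (s + 2) (s + 4) (s + 5), with roots -5, -4, -2.
The eigenvalues -5, -4, -2 are distinct and real, so A is diagonalisable and x(t) = e^{At} x(0) = V diag(e^{λ_i t}) V^{-1} x(0), where the columns of V are the eigenvectors.
λ = -5: A - (-5)I = [[6, 2, -3], [-15, -5, 9], [0, 0, 3]]. v must be orthogonal to every row; (row 1) × (row 2) = [3, -9, 0], so take v_1 = [1, -3, 0]^T.
λ = -4: A - (-4)I = [[5, 2, -3], [-15, -6, 9], [0, 0, 2]]. v must be orthogonal to every row; (row 1) × (row 3) = [4, -10, 0], so take v_2 = [2, -5, 0]^T.
λ = -2: A - (-2)I = [[3, 2, -3], [-15, -8, 9], [0, 0, 0]]. v must be orthogonal to every row; (row 1) × (row 2) = [-6, 18, 6], so take v_3 = [-1, 3, 1]^T.
V = [v_1 v_2 v_3] = [[1, 2, -1], [-3, -5, 3], [0, 0, 1]] has det V = 1, so V^{-1} = adj(V)/det V = [[-5, -2, 1], [3, 1, 0], [0, 0, 1]].
Modal coordinates z(0) = V^{-1} x(0): (-5)·2 + (-2)·(-3) + 1·2 = -2; 3·2 + 1·(-3) + 0·2 = 3; 0·2 + 0·(-3) + 1·2 = 2; so z(0) = [-2, 3, 2]^T.
x_1(t) = Σ_i (v_i)_1 · z_i(0) · e^{λ_i t} (row 1 of V times the modal terms).
x_1(2.0) = 1·(-2)·e^{-5·2.0} + 2·3·e^{-4·2.0} + (-1)·2·e^{-2·2.0} = (-2)·0.000045 + 6·0.000335 + (-2)·0.018316 = -0.0347.

-0.0347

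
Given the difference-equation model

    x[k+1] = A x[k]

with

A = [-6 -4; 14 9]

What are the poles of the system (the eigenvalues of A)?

det(zI - A) = z^2 - (tr A)z + det A, with tr A = (-6) + 9 = 3 and det A = (-6)·9 - (-4)·14 = -54 - (-56) = 2.
So p(z) = det(zI - A) = z^2 - 3z + 2.
Factor z^2 - 3z + 2: two numbers with sum 3 and product 2 are 2 and 1, so z^2 - 3z + 2 = (z - 2)(z - 1).
Hence p(z) = (z - 2) (z - 1), with roots 1, 2.

1, 2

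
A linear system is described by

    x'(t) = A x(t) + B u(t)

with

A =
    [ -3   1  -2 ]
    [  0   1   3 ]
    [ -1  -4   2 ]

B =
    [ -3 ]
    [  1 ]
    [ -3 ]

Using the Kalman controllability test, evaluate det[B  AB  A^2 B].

AB = [[16], [-8], [-7]]
A^2B = [[-42], [-29], [2]]
Controllability matrix C = [B  AB  A^2B] = [[-3, 16, -42], [1, -8, -29], [-3, -7, 2]]
Expanding along the first row, det(C) = (-3)·((-8)·2 - (-29)·(-7)) - 16·(1·2 - (-29)·(-3)) + (-42)·(1·(-7) - (-8)·(-3)) = (-3)·(-219) - 16·(-85) + (-42)·(-31) = 3319
Since det(C) ≠ 0, rank(C) = 3 and the system is completely controllable.

3319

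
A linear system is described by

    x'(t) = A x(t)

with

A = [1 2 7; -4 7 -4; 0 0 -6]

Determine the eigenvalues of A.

det(sI - A) = s^3 - (tr A)s^2 + (M11 + M22 + M33)s - det A, where Mii is the 2×2 principal minor of A obtained by deleting row i and column i.
tr A = 1 + 7 + (-6) = 2; M11 = 7·(-6) - (-4)·0 = -42 - 0 = -42; M22 = 1·(-6) - 7·0 = -6 - 0 = -6; M33 = 1·7 - 2·(-4) = 7 - (-8) = 15; sum of minors = -33.
det A = 1·(7·(-6) - (-4)·0) - 2·((-4)·(-6) - (-4)·0) + 7·((-4)·0 - 7·0) = 1·(-42) - 2·24 + 7·0 = -90.
So p(s) = det(sI - A) = s^3 - 2s^2 - 33s + 90.
Rational-root test: any integer root divides 90. Testing small divisors, s = 3 works: p(3) = 27 + (-18) + (-99) + 90 = 0, so (s - 3) is a factor.
Dividing, p(s) = (s - 3)(s^2 + s - 30).
Factor s^2 + s - 30: two numbers with sum -1 and product -30 are 5 and -6, so s^2 + s - 30 = (s - 5)(s + 6).
Hence p(s) = (s - 5) (s - 3) (s + 6), with roots -6, 3, 5.
At least one eigenvalue has non-negative real part, so the system is not asymptotically stable.

-6, 3, 5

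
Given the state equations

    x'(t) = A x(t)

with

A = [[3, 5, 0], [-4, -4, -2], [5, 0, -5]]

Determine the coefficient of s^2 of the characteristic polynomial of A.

6

Expand det(sI - A) for the 3×3 matrix.
p(s) = s^3 + 6s^2 + 13s + 90.
(Check: constant term = det(-A) = (-1)^3 det A = 90; coefficient of s^2 = -tr A = 6.)
The coefficient of s^2 is 6.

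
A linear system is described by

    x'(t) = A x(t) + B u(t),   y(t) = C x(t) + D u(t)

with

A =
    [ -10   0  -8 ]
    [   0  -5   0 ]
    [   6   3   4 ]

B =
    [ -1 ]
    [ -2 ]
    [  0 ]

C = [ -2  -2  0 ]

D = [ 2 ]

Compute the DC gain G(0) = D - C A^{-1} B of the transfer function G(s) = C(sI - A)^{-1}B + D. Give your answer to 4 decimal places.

G(0) = C(-A)^{-1}B + D = -C A^{-1} B + D.
det A = -40, so A^{-1} = (1/-40)·adj(A) = [[1/2, 3/5, 1], [0, -1/5, 0], [-3/4, -3/4, -5/4]]
A^{-1} B = [-17/10, 2/5, 9/4]^T
C A^{-1} B = 13/5
G(0) = D - C A^{-1} B = 2 - (13/5) = -3/5 ≈ -0.6000

-0.6000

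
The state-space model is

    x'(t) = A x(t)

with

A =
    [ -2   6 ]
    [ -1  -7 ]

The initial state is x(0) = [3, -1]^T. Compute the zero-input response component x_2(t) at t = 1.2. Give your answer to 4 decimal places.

det(sI - A) = s^2 - (tr A)s + det A, with tr A = (-2) + (-7) = -9 and det A = (-2)·(-7) - 6·(-1) = 14 - (-6) = 20.
So p(s) = det(sI - A) = s^2 + 9s + 20.
Factor s^2 + 9s + 20: two numbers with sum -9 and product 20 are -4 and -5, so s^2 + 9s + 20 = (s + 4)(s + 5).
Hence p(s) = (s + 4) (s + 5), with roots -5, -4.
The eigenvalues -5, -4 are distinct and real, so A is diagonalisable and x(t) = e^{At} x(0) = V diag(e^{λ_i t}) V^{-1} x(0), where the columns of V are the eigenvectors.
λ = -5: A - (-5)I = [[3, 6], [-1, -2]]. Row 1 gives 3·v1 + 6·v2 = 0, so take v_1 = [-2, 1]^T.
λ = -4: A - (-4)I = [[2, 6], [-1, -3]]. Row 1 gives 2·v1 + 6·v2 = 0, so take v_2 = [-3, 1]^T.
V = [v_1 v_2] = [[-2, -3], [1, 1]] has det V = 1, so V^{-1} = adj(V)/det V = [[1, 3], [-1, -2]].
Modal coordinates z(0) = V^{-1} x(0): 1·3 + 3·(-1) = 0; (-1)·3 + (-2)·(-1) = -1; so z(0) = [0, -1]^T.
x_2(t) = Σ_i (v_i)_2 · z_i(0) · e^{λ_i t} (row 2 of V times the modal terms).
x_2(1.2) = 1·0·e^{-5·1.2} + 1·(-1)·e^{-4·1.2} = 0·0.002479 + (-1)·0.008230 = -0.0082.

-0.0082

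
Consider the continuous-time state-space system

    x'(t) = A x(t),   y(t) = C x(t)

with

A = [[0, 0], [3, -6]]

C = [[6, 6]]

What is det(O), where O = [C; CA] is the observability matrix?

CA = [[18, -36]]
Observability matrix O = [C; CA] = [[6, 6], [18, -36]]
det(O) = 6·(-36) - 6·18 = -216 - 108 = -324
Since det(O) ≠ 0, rank(O) = 2 and the system is completely observable.

-324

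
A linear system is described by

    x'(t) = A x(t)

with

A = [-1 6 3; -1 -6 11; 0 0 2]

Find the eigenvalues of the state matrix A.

det(sI - A) = s^3 - (tr A)s^2 + (M11 + M22 + M33)s - det A, where Mii is the 2×2 principal minor of A obtained by deleting row i and column i.
tr A = (-1) + (-6) + 2 = -5; M11 = (-6)·2 - 11·0 = -12 - 0 = -12; M22 = (-1)·2 - 3·0 = -2 - 0 = -2; M33 = (-1)·(-6) - 6·(-1) = 6 - (-6) = 12; sum of minors = -2.
det A = (-1)·((-6)·2 - 11·0) - 6·((-1)·2 - 11·0) + 3·((-1)·0 - (-6)·0) = (-1)·(-12) - 6·(-2) + 3·0 = 24.
So p(s) = det(sI - A) = s^3 + 5s^2 - 2s - 24.
Rational-root test: any integer root divides -24. Testing small divisors, s = 2 works: p(2) = 8 + 20 + (-4) + (-24) = 0, so (s - 2) is a factor.
Dividing, p(s) = (s - 2)(s^2 + 7s + 12).
Factor s^2 + 7s + 12: two numbers with sum -7 and product 12 are -3 and -4, so s^2 + 7s + 12 = (s + 3)(s + 4).
Hence p(s) = (s - 2) (s + 3) (s + 4), with roots -4, -3, 2.
At least one eigenvalue has non-negative real part, so the system is not asymptotically stable.

-4, -3, 2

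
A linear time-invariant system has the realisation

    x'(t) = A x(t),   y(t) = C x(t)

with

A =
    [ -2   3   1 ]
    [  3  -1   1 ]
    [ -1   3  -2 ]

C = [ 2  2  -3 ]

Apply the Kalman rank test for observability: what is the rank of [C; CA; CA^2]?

3

CA = [[5, -5, 10]]
CA^2 = [[-35, 50, -20]]
Observability matrix O = [C; CA; CA^2] = [[2, 2, -3], [5, -5, 10], [-35, 50, -20]]
det(O) = 2·((-5)·(-20) - 10·50) - 2·(5·(-20) - 10·(-35)) + (-3)·(5·50 - (-5)·(-35)) = 2·(-400) - 2·250 + (-3)·75 = -1525 ≠ 0, so rank(O) = 3.
rank(O) = 3 = n, so the pair (A, C) is completely observable.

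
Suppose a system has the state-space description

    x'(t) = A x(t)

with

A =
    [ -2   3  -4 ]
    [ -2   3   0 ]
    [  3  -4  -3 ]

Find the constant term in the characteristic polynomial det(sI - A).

-4

Expand det(sI - A) for the 3×3 matrix.
p(s) = s^3 + 2s^2 + 9s - 4.
(Check: constant term = det(-A) = (-1)^3 det A = -4; coefficient of s^2 = -tr A = 2.)
The constant term is -4.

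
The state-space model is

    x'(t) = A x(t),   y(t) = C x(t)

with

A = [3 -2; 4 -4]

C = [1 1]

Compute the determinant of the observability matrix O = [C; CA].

-13

CA = [[7, -6]]
Observability matrix O = [C; CA] = [[1, 1], [7, -6]]
det(O) = 1·(-6) - 1·7 = -6 - 7 = -13
Since det(O) ≠ 0, rank(O) = 2 and the system is completely observable.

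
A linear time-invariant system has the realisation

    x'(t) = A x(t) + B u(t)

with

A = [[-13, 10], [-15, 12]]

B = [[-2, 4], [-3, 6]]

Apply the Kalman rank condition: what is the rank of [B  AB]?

1

AB = [[-4, 8], [-6, 12]]
Controllability matrix C = [B  AB] = [[-2, 4, -4, 8], [-3, 6, -6, 12]]
Every column of C is a scalar multiple of column 1 = [-2, -3] (multipliers 1, -2, 2, -4), so the columns span a one-dimensional space.
C ≠ 0, hence rank(C) = 1.
rank(C) = 1 < n = 2, so the pair (A, B) is not completely controllable.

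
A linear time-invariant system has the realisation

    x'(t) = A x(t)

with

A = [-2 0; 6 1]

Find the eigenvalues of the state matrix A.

-2, 1

det(sI - A) = s^2 - (tr A)s + det A, with tr A = (-2) + 1 = -1 and det A = (-2)·1 - 0·6 = -2 - 0 = -2.
So p(s) = det(sI - A) = s^2 + s - 2.
Factor s^2 + s - 2: two numbers with sum -1 and product -2 are 1 and -2, so s^2 + s - 2 = (s - 1)(s + 2).
Hence p(s) = (s - 1) (s + 2), with roots -2, 1.
At least one eigenvalue has non-negative real part, so the system is not asymptotically stable.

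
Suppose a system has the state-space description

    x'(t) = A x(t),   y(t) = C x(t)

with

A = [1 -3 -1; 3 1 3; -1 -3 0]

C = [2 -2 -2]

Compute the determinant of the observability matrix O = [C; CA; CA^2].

592

CA = [[-2, -2, -8]]
CA^2 = [[0, 28, -4]]
Observability matrix O = [C; CA; CA^2] = [[2, -2, -2], [-2, -2, -8], [0, 28, -4]]
Expanding along the first row, det(O) = 2·((-2)·(-4) - (-8)·28) - (-2)·((-2)·(-4) - (-8)·0) + (-2)·((-2)·28 - (-2)·0) = 2·232 - (-2)·8 + (-2)·(-56) = 592
Since det(O) ≠ 0, rank(O) = 3 and the system is completely observable.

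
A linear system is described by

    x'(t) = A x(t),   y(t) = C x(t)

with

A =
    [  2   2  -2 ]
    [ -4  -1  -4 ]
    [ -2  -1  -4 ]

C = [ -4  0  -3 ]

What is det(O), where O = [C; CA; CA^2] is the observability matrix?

-2394

CA = [[-2, -5, 20]]
CA^2 = [[-24, -19, -56]]
Observability matrix O = [C; CA; CA^2] = [[-4, 0, -3], [-2, -5, 20], [-24, -19, -56]]
Expanding along the first row, det(O) = (-4)·((-5)·(-56) - 20·(-19)) - 0·((-2)·(-56) - 20·(-24)) + (-3)·((-2)·(-19) - (-5)·(-24)) = (-4)·660 - 0·592 + (-3)·(-82) = -2394
Since det(O) ≠ 0, rank(O) = 3 and the system is completely observable.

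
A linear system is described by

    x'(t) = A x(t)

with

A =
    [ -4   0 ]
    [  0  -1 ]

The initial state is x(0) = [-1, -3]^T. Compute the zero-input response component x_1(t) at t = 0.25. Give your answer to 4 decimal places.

det(sI - A) = s^2 - (tr A)s + det A, with tr A = (-4) + (-1) = -5 and det A = (-4)·(-1) - 0·0 = 4 - 0 = 4.
So p(s) = det(sI - A) = s^2 + 5s + 4.
Factor s^2 + 5s + 4: two numbers with sum -5 and product 4 are -1 and -4, so s^2 + 5s + 4 = (s + 1)(s + 4).
Hence p(s) = (s + 1) (s + 4), with roots -4, -1.
The eigenvalues -4, -1 are distinct and real, so A is diagonalisable and x(t) = e^{At} x(0) = V diag(e^{λ_i t}) V^{-1} x(0), where the columns of V are the eigenvectors.
λ = -4: A - (-4)I = [[0, 0], [0, 3]]. Row 2 gives 0·v1 + 3·v2 = 0, so take v_1 = [1, 0]^T.
λ = -1: A - (-1)I = [[-3, 0], [0, 0]]. Row 1 gives (-3)·v1 + 0·v2 = 0, so take v_2 = [0, -1]^T.
V = [v_1 v_2] = [[1, 0], [0, -1]] has det V = -1, so V^{-1} = adj(V)/det V = [[1, 0], [0, -1]].
Modal coordinates z(0) = V^{-1} x(0): 1·(-1) + 0·(-3) = -1; 0·(-1) + (-1)·(-3) = 3; so z(0) = [-1, 3]^T.
x_1(t) = Σ_i (v_i)_1 · z_i(0) · e^{λ_i t} (row 1 of V times the modal terms).
x_1(0.25) = 1·(-1)·e^{-4·0.25} + 0·3·e^{-1·0.25} = (-1)·0.367879 + 0·0.778801 = -0.3679.

-0.3679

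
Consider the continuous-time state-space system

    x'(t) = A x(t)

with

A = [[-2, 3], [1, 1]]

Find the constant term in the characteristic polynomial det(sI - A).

-5

For a 2×2 matrix, det(sI - A) = s^2 - (tr A)s + det A.
tr A = -1, det A = -5.
So p(s) = s^2 + s - 5.
The constant term is -5.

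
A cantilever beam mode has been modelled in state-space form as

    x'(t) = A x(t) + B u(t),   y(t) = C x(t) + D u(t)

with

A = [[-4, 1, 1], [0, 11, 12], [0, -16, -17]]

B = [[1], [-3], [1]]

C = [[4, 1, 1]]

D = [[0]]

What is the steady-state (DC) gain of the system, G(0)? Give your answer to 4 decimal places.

G(0) = C(-A)^{-1}B + D = -C A^{-1} B + D.
det A = -20, so A^{-1} = (1/-20)·adj(A) = [[-1/4, -1/20, -1/20], [0, -17/5, -12/5], [0, 16/5, 11/5]]
A^{-1} B = [-3/20, 39/5, -37/5]^T
C A^{-1} B = -1/5
G(0) = D - C A^{-1} B = 0 - (-1/5) = 1/5 ≈ 0.2000

0.2000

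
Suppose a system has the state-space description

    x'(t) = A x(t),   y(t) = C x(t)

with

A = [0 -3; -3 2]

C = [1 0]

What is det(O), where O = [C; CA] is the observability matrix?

-3

CA = [[0, -3]]
Observability matrix O = [C; CA] = [[1, 0], [0, -3]]
det(O) = 1·(-3) - 0·0 = -3 - 0 = -3
Since det(O) ≠ 0, rank(O) = 2 and the system is completely observable.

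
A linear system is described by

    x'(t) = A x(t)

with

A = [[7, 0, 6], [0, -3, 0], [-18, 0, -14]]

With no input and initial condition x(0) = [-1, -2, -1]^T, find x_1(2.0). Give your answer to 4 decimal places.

-0.1097

det(sI - A) = s^3 - (tr A)s^2 + (M11 + M22 + M33)s - det A, where Mii is the 2×2 principal minor of A obtained by deleting row i and column i.
tr A = 7 + (-3) + (-14) = -10; M11 = (-3)·(-14) - 0·0 = 42 - 0 = 42; M22 = 7·(-14) - 6·(-18) = -98 - (-108) = 10; M33 = 7·(-3) - 0·0 = -21 - 0 = -21; sum of minors = 31.
det A = 7·((-3)·(-14) - 0·0) - 0·(0·(-14) - 0·(-18)) + 6·(0·0 - (-3)·(-18)) = 7·42 - 0·0 + 6·(-54) = -30.
So p(s) = det(sI - A) = s^3 + 10s^2 + 31s + 30.
Rational-root test: any integer root divides 30. Testing small divisors, s = -2 works: p(-2) = -8 + 40 + (-62) + 30 = 0, so (s + 2) is a factor.
Dividing, p(s) = (s + 2)(s^2 + 8s + 15).
Factor s^2 + 8s + 15: two numbers with sum -8 and product 15 are -3 and -5, so s^2 + 8s + 15 = (s + 3)(s + 5).
Hence p(s) = (s + 2) (s + 3) (s + 5), with roots -5, -3, -2.
The eigenvalues -5, -3, -2 are distinct and real, so A is diagonalisable and x(t) = e^{At} x(0) = V diag(e^{λ_i t}) V^{-1} x(0), where the columns of V are the eigenvectors.
λ = -5: A - (-5)I = [[12, 0, 6], [0, 2, 0], [-18, 0, -9]]. v must be orthogonal to every row; (row 1) × (row 2) = [-12, 0, 24], so take v_1 = [1, 0, -2]^T.
λ = -3: A - (-3)I = [[10, 0, 6], [0, 0, 0], [-18, 0, -11]]. v must be orthogonal to every row; (row 1) × (row 3) = [0, 2, 0], so take v_2 = [0, 1, 0]^T.
λ = -2: A - (-2)I = [[9, 0, 6], [0, -1, 0], [-18, 0, -12]]. v must be orthogonal to every row; (row 1) × (row 2) = [6, 0, -9], so take v_3 = [2, 0, -3]^T.
V = [v_1 v_2 v_3] = [[1, 0, 2], [0, 1, 0], [-2, 0, -3]] has det V = 1, so V^{-1} = adj(V)/det V = [[-3, 0, -2], [0, 1, 0], [2, 0, 1]].
Modal coordinates z(0) = V^{-1} x(0): (-3)·(-1) + 0·(-2) + (-2)·(-1) = 5; 0·(-1) + 1·(-2) + 0·(-1) = -2; 2·(-1) + 0·(-2) + 1·(-1) = -3; so z(0) = [5, -2, -3]^T.
x_1(t) = Σ_i (v_i)_1 · z_i(0) · e^{λ_i t} (row 1 of V times the modal terms).
x_1(2.0) = 1·5·e^{-5·2.0} + 0·(-2)·e^{-3·2.0} + 2·(-3)·e^{-2·2.0} = 5·0.000045 + 0·0.002479 + (-6)·0.018316 = -0.1097.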